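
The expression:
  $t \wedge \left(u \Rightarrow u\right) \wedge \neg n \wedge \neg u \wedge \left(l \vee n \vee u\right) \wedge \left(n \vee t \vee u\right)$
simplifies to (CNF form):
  $l \wedge t \wedge \neg n \wedge \neg u$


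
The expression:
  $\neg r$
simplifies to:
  $\neg r$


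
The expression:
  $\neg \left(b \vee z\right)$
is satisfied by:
  {z: False, b: False}


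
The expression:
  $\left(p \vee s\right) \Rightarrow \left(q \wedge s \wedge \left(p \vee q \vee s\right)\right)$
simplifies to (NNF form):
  $\left(q \wedge s\right) \vee \left(\neg p \wedge \neg s\right)$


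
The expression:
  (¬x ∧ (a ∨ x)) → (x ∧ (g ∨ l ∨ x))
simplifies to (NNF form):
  x ∨ ¬a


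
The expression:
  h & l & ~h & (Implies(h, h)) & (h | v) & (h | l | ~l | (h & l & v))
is never true.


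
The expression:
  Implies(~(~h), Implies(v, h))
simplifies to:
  True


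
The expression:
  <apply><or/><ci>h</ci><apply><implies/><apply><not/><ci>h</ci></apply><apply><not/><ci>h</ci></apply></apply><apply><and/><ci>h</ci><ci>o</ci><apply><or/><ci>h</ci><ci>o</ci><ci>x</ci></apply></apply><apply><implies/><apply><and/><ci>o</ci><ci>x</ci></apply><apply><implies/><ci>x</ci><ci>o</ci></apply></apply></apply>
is always true.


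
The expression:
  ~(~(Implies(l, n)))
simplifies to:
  n | ~l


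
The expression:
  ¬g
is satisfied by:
  {g: False}


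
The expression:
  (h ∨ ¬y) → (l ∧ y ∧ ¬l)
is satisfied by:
  {y: True, h: False}


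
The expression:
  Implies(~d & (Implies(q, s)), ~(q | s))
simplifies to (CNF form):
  d | ~s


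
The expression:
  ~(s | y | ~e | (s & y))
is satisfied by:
  {e: True, y: False, s: False}


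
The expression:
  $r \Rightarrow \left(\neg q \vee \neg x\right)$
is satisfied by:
  {q: False, x: False, r: False}
  {r: True, q: False, x: False}
  {x: True, q: False, r: False}
  {r: True, x: True, q: False}
  {q: True, r: False, x: False}
  {r: True, q: True, x: False}
  {x: True, q: True, r: False}


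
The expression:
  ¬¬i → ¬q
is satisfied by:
  {q: False, i: False}
  {i: True, q: False}
  {q: True, i: False}


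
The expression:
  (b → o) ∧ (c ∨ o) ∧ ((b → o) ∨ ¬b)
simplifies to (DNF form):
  o ∨ (c ∧ ¬b)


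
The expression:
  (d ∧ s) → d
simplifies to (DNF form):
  True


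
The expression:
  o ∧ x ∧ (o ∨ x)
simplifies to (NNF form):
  o ∧ x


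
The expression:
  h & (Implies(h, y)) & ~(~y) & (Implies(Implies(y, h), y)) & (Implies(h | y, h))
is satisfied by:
  {h: True, y: True}


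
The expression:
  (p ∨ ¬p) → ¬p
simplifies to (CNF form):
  ¬p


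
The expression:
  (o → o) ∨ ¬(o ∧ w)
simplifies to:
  True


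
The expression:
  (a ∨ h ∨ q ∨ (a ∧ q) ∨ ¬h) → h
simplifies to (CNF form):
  h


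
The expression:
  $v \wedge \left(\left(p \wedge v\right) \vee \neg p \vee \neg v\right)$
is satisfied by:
  {v: True}


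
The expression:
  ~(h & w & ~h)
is always true.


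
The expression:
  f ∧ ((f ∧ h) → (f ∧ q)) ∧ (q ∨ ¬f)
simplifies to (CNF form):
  f ∧ q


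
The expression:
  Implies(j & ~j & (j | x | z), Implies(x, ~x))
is always true.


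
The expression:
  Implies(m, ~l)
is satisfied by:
  {l: False, m: False}
  {m: True, l: False}
  {l: True, m: False}


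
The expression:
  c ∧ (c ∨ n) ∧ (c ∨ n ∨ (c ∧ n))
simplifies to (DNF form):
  c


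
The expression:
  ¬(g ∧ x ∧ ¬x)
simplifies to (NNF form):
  True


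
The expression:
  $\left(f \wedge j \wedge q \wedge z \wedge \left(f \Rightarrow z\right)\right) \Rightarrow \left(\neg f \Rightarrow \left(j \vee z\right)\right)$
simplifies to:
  $\text{True}$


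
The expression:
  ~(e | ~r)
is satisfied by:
  {r: True, e: False}


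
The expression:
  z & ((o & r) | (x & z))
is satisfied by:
  {r: True, x: True, z: True, o: True}
  {r: True, x: True, z: True, o: False}
  {x: True, z: True, o: True, r: False}
  {x: True, z: True, o: False, r: False}
  {r: True, z: True, o: True, x: False}


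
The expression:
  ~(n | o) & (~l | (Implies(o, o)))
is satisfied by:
  {n: False, o: False}


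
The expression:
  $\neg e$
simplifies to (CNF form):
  $\neg e$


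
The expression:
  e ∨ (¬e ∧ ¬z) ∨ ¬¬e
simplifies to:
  e ∨ ¬z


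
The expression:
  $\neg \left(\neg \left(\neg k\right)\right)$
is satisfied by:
  {k: False}


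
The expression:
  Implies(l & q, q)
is always true.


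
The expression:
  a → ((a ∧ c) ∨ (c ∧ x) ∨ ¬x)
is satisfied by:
  {c: True, x: False, a: False}
  {x: False, a: False, c: False}
  {a: True, c: True, x: False}
  {a: True, x: False, c: False}
  {c: True, x: True, a: False}
  {x: True, c: False, a: False}
  {a: True, x: True, c: True}


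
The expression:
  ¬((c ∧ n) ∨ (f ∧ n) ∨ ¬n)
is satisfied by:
  {n: True, f: False, c: False}


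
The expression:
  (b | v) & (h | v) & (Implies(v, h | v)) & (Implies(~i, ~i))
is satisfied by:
  {b: True, v: True, h: True}
  {b: True, v: True, h: False}
  {v: True, h: True, b: False}
  {v: True, h: False, b: False}
  {b: True, h: True, v: False}


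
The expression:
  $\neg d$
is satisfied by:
  {d: False}


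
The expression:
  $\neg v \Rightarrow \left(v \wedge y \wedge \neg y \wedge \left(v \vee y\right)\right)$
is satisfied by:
  {v: True}


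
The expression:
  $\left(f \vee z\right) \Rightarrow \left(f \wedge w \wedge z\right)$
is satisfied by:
  {w: True, z: False, f: False}
  {w: False, z: False, f: False}
  {z: True, f: True, w: True}


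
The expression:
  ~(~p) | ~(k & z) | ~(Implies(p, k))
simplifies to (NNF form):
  p | ~k | ~z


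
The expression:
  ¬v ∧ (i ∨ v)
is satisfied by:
  {i: True, v: False}


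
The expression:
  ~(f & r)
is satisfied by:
  {r: False, f: False}
  {f: True, r: False}
  {r: True, f: False}


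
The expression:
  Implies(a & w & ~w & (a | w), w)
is always true.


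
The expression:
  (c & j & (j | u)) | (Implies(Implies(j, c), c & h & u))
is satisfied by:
  {u: True, j: True, c: True, h: True}
  {u: True, j: True, c: True, h: False}
  {u: True, j: True, h: True, c: False}
  {u: True, j: True, h: False, c: False}
  {j: True, c: True, h: True, u: False}
  {j: True, c: True, h: False, u: False}
  {j: True, c: False, h: True, u: False}
  {j: True, c: False, h: False, u: False}
  {u: True, c: True, h: True, j: False}


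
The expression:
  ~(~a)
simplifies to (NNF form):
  a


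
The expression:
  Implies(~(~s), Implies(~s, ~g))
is always true.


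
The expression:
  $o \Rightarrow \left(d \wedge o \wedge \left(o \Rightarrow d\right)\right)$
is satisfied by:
  {d: True, o: False}
  {o: False, d: False}
  {o: True, d: True}


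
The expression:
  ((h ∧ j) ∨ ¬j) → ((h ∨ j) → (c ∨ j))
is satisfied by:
  {c: True, j: True, h: False}
  {c: True, j: False, h: False}
  {j: True, c: False, h: False}
  {c: False, j: False, h: False}
  {h: True, c: True, j: True}
  {h: True, c: True, j: False}
  {h: True, j: True, c: False}


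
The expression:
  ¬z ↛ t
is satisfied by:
  {t: True, z: False}
  {z: False, t: False}
  {z: True, t: True}


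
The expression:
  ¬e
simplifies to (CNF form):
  ¬e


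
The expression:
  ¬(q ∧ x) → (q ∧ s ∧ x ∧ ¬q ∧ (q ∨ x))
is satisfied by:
  {x: True, q: True}


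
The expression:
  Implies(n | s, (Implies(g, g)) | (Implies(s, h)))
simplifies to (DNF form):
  True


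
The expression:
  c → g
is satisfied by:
  {g: True, c: False}
  {c: False, g: False}
  {c: True, g: True}


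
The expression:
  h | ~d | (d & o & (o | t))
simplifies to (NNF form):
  h | o | ~d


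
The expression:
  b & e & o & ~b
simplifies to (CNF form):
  False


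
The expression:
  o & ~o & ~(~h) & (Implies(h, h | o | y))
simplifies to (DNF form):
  False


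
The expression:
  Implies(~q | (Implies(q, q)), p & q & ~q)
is never true.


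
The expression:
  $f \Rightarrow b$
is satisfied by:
  {b: True, f: False}
  {f: False, b: False}
  {f: True, b: True}


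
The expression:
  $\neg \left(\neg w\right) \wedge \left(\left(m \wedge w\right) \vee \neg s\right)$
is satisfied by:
  {m: True, w: True, s: False}
  {w: True, s: False, m: False}
  {m: True, s: True, w: True}


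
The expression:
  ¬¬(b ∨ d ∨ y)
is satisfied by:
  {y: True, b: True, d: True}
  {y: True, b: True, d: False}
  {y: True, d: True, b: False}
  {y: True, d: False, b: False}
  {b: True, d: True, y: False}
  {b: True, d: False, y: False}
  {d: True, b: False, y: False}


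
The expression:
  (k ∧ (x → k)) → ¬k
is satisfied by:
  {k: False}


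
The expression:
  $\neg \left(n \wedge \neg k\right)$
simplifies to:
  $k \vee \neg n$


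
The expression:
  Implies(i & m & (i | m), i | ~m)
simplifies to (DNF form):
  True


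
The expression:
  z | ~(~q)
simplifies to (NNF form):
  q | z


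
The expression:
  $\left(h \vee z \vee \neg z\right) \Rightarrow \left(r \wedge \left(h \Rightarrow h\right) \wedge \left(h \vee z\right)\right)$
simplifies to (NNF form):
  $r \wedge \left(h \vee z\right)$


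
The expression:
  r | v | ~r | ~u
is always true.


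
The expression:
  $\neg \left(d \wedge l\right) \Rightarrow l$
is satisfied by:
  {l: True}


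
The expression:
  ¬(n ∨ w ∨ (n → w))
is never true.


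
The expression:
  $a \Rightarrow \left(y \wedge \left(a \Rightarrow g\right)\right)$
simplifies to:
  $\left(g \wedge y\right) \vee \neg a$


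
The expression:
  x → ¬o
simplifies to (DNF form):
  ¬o ∨ ¬x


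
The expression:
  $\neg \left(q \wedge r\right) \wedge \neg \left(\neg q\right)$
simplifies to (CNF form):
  $q \wedge \neg r$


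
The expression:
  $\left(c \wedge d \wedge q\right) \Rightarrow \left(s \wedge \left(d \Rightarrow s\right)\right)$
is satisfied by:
  {s: True, q: False, d: False, c: False}
  {s: False, q: False, d: False, c: False}
  {c: True, s: True, q: False, d: False}
  {c: True, s: False, q: False, d: False}
  {d: True, s: True, q: False, c: False}
  {d: True, s: False, q: False, c: False}
  {c: True, d: True, s: True, q: False}
  {c: True, d: True, s: False, q: False}
  {q: True, s: True, c: False, d: False}
  {q: True, s: False, c: False, d: False}
  {c: True, q: True, s: True, d: False}
  {c: True, q: True, s: False, d: False}
  {d: True, q: True, s: True, c: False}
  {d: True, q: True, s: False, c: False}
  {d: True, q: True, c: True, s: True}


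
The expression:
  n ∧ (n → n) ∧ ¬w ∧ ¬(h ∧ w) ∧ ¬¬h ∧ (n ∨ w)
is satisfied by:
  {h: True, n: True, w: False}


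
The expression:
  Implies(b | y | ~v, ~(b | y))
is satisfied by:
  {y: False, b: False}


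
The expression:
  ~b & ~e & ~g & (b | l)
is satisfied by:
  {l: True, e: False, g: False, b: False}


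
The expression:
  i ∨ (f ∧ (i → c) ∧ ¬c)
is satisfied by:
  {i: True, f: True, c: False}
  {i: True, c: False, f: False}
  {i: True, f: True, c: True}
  {i: True, c: True, f: False}
  {f: True, c: False, i: False}


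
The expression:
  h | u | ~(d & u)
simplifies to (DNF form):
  True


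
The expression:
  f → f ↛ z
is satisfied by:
  {z: False, f: False}
  {f: True, z: False}
  {z: True, f: False}


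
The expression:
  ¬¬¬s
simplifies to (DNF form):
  ¬s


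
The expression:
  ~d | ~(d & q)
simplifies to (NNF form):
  ~d | ~q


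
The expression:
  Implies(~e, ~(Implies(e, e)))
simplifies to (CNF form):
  e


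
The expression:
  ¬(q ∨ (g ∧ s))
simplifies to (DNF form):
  (¬g ∧ ¬q) ∨ (¬q ∧ ¬s)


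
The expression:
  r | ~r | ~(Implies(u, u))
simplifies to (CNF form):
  True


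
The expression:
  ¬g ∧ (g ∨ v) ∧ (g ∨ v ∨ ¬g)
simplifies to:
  v ∧ ¬g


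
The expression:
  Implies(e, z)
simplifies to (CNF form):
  z | ~e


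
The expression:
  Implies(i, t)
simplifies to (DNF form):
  t | ~i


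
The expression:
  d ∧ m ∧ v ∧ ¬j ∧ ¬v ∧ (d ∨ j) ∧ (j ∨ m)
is never true.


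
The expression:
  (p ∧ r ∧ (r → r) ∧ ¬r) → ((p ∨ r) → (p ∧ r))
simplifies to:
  True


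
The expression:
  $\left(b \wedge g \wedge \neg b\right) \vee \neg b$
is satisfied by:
  {b: False}


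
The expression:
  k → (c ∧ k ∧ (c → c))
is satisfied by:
  {c: True, k: False}
  {k: False, c: False}
  {k: True, c: True}


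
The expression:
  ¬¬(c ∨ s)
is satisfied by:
  {c: True, s: True}
  {c: True, s: False}
  {s: True, c: False}


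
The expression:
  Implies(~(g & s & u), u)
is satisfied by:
  {u: True}


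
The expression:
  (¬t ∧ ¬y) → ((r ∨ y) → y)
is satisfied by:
  {y: True, t: True, r: False}
  {y: True, t: False, r: False}
  {t: True, y: False, r: False}
  {y: False, t: False, r: False}
  {r: True, y: True, t: True}
  {r: True, y: True, t: False}
  {r: True, t: True, y: False}


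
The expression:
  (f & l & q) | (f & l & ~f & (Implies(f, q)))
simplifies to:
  f & l & q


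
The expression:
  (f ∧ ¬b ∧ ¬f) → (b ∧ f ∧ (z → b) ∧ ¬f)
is always true.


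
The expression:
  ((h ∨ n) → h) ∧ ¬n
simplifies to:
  ¬n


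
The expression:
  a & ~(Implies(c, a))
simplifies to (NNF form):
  False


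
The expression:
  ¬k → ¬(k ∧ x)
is always true.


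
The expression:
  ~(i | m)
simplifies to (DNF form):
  ~i & ~m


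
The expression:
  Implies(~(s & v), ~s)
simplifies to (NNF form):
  v | ~s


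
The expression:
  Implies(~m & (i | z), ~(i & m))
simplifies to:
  True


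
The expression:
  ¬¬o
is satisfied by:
  {o: True}


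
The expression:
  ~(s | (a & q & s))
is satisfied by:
  {s: False}


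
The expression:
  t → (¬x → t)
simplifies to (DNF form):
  True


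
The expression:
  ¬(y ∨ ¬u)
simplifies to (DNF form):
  u ∧ ¬y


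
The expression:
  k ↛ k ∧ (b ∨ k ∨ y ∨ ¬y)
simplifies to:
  False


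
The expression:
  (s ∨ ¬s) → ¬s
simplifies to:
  ¬s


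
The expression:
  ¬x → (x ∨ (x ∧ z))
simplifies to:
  x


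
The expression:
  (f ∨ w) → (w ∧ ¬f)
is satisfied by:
  {f: False}


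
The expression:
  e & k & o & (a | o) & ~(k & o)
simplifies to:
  False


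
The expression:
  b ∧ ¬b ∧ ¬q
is never true.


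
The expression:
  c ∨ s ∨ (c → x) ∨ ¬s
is always true.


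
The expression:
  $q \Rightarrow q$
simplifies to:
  $\text{True}$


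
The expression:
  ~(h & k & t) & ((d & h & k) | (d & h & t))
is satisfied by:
  {h: True, d: True, k: True, t: False}
  {h: True, d: True, t: True, k: False}


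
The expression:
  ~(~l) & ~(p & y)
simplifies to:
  l & (~p | ~y)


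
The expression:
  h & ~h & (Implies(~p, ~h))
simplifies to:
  False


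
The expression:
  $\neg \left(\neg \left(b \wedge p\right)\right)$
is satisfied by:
  {p: True, b: True}


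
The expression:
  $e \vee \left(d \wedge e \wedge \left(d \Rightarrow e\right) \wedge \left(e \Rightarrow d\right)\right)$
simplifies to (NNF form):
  $e$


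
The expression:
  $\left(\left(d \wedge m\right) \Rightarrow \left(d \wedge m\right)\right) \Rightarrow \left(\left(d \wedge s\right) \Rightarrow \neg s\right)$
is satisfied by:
  {s: False, d: False}
  {d: True, s: False}
  {s: True, d: False}


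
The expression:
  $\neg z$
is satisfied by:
  {z: False}


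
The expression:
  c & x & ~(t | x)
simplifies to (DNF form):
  False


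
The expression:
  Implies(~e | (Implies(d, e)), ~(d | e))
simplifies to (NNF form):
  ~d & ~e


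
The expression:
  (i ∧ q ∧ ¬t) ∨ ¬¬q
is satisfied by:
  {q: True}


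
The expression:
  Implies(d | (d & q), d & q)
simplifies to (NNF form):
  q | ~d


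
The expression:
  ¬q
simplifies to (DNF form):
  ¬q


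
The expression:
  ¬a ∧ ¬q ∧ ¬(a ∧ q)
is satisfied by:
  {q: False, a: False}


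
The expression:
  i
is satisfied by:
  {i: True}


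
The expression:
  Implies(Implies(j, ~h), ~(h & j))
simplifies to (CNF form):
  True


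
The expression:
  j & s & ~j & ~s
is never true.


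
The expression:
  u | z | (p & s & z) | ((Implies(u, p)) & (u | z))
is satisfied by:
  {z: True, u: True}
  {z: True, u: False}
  {u: True, z: False}


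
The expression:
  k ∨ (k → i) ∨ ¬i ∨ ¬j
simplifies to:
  True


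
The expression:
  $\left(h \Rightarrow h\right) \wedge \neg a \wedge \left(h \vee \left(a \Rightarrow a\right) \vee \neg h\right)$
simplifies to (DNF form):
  $\neg a$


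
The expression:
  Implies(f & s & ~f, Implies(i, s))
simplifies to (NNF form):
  True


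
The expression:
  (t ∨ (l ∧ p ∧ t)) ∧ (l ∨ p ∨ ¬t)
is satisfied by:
  {t: True, l: True, p: True}
  {t: True, l: True, p: False}
  {t: True, p: True, l: False}


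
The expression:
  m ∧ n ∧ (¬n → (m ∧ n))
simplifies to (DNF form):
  m ∧ n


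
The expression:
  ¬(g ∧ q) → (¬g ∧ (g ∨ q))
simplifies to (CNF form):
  q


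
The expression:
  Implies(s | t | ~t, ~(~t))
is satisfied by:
  {t: True}


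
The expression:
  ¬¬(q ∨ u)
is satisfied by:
  {q: True, u: True}
  {q: True, u: False}
  {u: True, q: False}


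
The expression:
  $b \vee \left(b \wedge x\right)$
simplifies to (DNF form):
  $b$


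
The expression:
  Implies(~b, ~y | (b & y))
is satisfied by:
  {b: True, y: False}
  {y: False, b: False}
  {y: True, b: True}


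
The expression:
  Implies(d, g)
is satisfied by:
  {g: True, d: False}
  {d: False, g: False}
  {d: True, g: True}


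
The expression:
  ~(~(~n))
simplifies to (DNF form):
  ~n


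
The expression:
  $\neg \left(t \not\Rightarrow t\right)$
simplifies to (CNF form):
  $\text{True}$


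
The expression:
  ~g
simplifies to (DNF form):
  ~g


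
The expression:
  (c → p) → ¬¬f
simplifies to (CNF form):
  (c ∨ f) ∧ (f ∨ ¬p)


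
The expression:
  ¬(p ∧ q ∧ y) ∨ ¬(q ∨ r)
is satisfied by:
  {p: False, q: False, y: False}
  {y: True, p: False, q: False}
  {q: True, p: False, y: False}
  {y: True, q: True, p: False}
  {p: True, y: False, q: False}
  {y: True, p: True, q: False}
  {q: True, p: True, y: False}


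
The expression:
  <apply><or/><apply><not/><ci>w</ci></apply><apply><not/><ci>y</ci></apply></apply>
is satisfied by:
  {w: False, y: False}
  {y: True, w: False}
  {w: True, y: False}


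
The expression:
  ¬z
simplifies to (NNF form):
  ¬z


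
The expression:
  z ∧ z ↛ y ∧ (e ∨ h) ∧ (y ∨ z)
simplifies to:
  z ∧ ¬y ∧ (e ∨ h)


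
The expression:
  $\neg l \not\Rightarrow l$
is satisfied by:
  {l: False}


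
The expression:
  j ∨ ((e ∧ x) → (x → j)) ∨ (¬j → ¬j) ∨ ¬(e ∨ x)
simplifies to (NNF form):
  True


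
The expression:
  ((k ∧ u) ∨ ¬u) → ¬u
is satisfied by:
  {u: False, k: False}
  {k: True, u: False}
  {u: True, k: False}


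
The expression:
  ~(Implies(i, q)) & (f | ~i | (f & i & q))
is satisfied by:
  {i: True, f: True, q: False}


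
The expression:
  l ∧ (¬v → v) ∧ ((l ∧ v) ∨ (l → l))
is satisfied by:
  {v: True, l: True}


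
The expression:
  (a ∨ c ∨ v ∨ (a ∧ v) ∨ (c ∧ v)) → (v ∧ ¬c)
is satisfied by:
  {v: True, c: False, a: False}
  {v: False, c: False, a: False}
  {a: True, v: True, c: False}


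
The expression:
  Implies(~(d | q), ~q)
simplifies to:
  True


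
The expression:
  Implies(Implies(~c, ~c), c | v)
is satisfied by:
  {c: True, v: True}
  {c: True, v: False}
  {v: True, c: False}


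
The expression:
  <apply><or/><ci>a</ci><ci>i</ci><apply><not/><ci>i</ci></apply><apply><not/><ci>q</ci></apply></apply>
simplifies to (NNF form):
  <true/>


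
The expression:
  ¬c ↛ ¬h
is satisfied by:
  {h: True, c: False}


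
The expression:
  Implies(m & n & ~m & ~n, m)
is always true.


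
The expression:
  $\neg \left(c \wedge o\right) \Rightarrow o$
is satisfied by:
  {o: True}


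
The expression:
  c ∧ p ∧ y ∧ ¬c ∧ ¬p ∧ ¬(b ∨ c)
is never true.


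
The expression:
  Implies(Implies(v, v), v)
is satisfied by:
  {v: True}


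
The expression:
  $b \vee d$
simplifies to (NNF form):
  $b \vee d$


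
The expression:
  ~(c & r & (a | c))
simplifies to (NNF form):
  ~c | ~r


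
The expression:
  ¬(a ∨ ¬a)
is never true.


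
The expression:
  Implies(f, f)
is always true.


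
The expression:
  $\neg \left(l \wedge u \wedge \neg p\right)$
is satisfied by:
  {p: True, l: False, u: False}
  {l: False, u: False, p: False}
  {u: True, p: True, l: False}
  {u: True, l: False, p: False}
  {p: True, l: True, u: False}
  {l: True, p: False, u: False}
  {u: True, l: True, p: True}


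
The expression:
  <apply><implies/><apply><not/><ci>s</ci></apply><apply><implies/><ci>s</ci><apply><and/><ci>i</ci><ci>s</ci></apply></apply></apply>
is always true.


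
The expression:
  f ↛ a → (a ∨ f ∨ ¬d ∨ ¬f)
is always true.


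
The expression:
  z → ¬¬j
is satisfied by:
  {j: True, z: False}
  {z: False, j: False}
  {z: True, j: True}


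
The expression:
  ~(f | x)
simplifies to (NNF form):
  ~f & ~x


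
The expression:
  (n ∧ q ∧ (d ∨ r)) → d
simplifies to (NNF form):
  d ∨ ¬n ∨ ¬q ∨ ¬r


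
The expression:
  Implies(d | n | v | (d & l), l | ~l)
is always true.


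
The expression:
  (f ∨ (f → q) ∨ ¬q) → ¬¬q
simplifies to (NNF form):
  q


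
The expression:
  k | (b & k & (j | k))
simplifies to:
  k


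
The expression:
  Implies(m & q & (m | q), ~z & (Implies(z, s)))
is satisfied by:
  {m: False, q: False, z: False}
  {z: True, m: False, q: False}
  {q: True, m: False, z: False}
  {z: True, q: True, m: False}
  {m: True, z: False, q: False}
  {z: True, m: True, q: False}
  {q: True, m: True, z: False}


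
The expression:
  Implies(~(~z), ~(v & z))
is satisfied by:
  {v: False, z: False}
  {z: True, v: False}
  {v: True, z: False}


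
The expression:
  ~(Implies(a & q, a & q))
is never true.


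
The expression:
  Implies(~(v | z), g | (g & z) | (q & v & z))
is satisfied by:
  {z: True, v: True, g: True}
  {z: True, v: True, g: False}
  {z: True, g: True, v: False}
  {z: True, g: False, v: False}
  {v: True, g: True, z: False}
  {v: True, g: False, z: False}
  {g: True, v: False, z: False}


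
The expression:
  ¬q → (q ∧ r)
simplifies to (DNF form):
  q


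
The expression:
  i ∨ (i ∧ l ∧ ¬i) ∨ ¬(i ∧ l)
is always true.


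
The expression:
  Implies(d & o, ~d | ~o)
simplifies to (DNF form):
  ~d | ~o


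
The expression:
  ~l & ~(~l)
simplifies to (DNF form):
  False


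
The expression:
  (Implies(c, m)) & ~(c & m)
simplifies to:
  ~c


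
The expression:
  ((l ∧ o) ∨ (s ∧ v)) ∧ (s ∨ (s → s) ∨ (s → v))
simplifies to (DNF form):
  (l ∧ o) ∨ (s ∧ v) ∨ (l ∧ o ∧ s) ∨ (l ∧ o ∧ v) ∨ (l ∧ s ∧ v) ∨ (o ∧ s ∧ v) ∨ (l ∧ o ∧ s ∧ v)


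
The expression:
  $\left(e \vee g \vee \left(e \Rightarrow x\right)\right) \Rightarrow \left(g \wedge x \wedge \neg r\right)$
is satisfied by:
  {x: True, g: True, r: False}


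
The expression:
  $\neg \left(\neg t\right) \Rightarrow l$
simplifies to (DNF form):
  $l \vee \neg t$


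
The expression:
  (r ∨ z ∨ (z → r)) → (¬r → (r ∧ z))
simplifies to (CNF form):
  r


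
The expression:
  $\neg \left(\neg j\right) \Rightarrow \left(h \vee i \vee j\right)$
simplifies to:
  $\text{True}$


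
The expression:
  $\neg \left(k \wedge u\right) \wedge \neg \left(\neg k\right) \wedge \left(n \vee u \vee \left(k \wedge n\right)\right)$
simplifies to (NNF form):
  $k \wedge n \wedge \neg u$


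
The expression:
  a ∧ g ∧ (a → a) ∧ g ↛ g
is never true.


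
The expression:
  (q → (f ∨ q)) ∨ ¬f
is always true.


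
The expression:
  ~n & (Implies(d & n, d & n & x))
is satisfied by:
  {n: False}


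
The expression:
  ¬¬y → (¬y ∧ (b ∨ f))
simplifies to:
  ¬y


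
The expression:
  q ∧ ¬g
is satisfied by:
  {q: True, g: False}


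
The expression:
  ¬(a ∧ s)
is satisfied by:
  {s: False, a: False}
  {a: True, s: False}
  {s: True, a: False}


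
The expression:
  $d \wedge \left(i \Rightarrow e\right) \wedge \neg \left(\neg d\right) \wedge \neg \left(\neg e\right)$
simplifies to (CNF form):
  $d \wedge e$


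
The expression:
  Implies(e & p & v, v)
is always true.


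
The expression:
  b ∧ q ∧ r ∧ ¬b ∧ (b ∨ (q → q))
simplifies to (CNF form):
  False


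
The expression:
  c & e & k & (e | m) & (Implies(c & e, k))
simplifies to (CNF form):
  c & e & k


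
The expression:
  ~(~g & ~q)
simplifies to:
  g | q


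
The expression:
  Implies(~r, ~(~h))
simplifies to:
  h | r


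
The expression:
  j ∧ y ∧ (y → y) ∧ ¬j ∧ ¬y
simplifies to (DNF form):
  False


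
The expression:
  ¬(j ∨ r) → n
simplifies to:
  j ∨ n ∨ r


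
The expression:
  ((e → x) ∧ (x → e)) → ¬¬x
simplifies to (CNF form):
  e ∨ x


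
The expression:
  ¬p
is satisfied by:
  {p: False}


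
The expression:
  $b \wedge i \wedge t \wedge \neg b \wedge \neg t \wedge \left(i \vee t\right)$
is never true.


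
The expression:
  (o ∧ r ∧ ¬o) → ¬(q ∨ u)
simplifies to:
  True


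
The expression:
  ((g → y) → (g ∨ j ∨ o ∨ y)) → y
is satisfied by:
  {y: True, o: False, j: False, g: False}
  {y: True, g: True, o: False, j: False}
  {y: True, j: True, o: False, g: False}
  {y: True, g: True, j: True, o: False}
  {y: True, o: True, j: False, g: False}
  {y: True, g: True, o: True, j: False}
  {y: True, j: True, o: True, g: False}
  {y: True, g: True, j: True, o: True}
  {g: False, o: False, j: False, y: False}


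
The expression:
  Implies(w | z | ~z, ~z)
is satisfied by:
  {z: False}


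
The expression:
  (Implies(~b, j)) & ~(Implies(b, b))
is never true.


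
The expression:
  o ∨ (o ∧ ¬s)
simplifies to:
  o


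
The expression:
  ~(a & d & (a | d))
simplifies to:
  ~a | ~d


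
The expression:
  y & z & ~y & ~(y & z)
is never true.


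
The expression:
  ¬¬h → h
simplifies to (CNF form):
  True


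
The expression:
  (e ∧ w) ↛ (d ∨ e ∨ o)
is never true.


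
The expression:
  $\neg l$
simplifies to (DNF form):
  $\neg l$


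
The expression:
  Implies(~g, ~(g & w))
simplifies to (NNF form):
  True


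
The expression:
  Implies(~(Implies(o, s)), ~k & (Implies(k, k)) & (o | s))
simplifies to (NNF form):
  s | ~k | ~o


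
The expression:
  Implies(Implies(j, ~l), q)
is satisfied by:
  {q: True, l: True, j: True}
  {q: True, l: True, j: False}
  {q: True, j: True, l: False}
  {q: True, j: False, l: False}
  {l: True, j: True, q: False}


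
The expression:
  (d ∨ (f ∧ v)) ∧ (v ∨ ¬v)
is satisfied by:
  {d: True, f: True, v: True}
  {d: True, f: True, v: False}
  {d: True, v: True, f: False}
  {d: True, v: False, f: False}
  {f: True, v: True, d: False}


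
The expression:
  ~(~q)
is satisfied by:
  {q: True}


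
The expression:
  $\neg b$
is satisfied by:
  {b: False}


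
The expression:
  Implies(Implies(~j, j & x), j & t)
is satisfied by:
  {t: True, j: False}
  {j: False, t: False}
  {j: True, t: True}


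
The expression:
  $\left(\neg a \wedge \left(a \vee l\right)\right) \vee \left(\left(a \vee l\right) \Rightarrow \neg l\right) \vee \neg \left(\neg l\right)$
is always true.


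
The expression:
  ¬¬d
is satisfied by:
  {d: True}


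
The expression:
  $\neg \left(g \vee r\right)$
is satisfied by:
  {g: False, r: False}


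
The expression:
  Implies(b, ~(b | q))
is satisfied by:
  {b: False}


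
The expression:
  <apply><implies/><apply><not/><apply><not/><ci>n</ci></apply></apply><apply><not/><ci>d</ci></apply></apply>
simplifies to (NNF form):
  <apply><or/><apply><not/><ci>d</ci></apply><apply><not/><ci>n</ci></apply></apply>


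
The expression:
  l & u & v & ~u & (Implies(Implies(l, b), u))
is never true.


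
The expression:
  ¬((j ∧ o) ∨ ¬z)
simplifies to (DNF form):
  (z ∧ ¬j) ∨ (z ∧ ¬o)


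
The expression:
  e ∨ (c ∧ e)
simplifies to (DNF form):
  e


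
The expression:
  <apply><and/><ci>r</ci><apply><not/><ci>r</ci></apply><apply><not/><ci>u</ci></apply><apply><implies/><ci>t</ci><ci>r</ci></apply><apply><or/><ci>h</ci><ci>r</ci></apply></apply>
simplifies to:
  <false/>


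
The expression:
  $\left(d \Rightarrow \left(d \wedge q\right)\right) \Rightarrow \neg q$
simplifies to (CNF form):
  $\neg q$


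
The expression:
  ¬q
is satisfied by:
  {q: False}


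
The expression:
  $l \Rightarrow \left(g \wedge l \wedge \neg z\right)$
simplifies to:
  $\left(g \wedge \neg z\right) \vee \neg l$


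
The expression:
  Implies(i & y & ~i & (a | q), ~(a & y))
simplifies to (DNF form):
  True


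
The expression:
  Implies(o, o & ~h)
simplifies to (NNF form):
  ~h | ~o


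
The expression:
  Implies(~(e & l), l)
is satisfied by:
  {l: True}


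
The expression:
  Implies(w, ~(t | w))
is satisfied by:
  {w: False}


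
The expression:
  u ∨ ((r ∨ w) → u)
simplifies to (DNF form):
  u ∨ (¬r ∧ ¬w)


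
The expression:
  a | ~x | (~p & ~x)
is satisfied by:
  {a: True, x: False}
  {x: False, a: False}
  {x: True, a: True}


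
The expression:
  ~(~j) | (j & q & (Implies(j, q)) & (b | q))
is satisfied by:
  {j: True}


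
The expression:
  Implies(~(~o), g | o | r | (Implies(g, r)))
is always true.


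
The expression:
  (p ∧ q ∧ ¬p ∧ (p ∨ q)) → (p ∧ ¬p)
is always true.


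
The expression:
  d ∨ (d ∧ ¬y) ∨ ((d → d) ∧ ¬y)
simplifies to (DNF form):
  d ∨ ¬y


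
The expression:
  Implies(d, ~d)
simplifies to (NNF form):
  ~d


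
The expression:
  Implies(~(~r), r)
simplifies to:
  True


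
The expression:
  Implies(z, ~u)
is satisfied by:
  {u: False, z: False}
  {z: True, u: False}
  {u: True, z: False}


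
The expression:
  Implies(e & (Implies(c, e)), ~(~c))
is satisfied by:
  {c: True, e: False}
  {e: False, c: False}
  {e: True, c: True}


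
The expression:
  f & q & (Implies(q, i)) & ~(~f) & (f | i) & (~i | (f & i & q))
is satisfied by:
  {i: True, f: True, q: True}


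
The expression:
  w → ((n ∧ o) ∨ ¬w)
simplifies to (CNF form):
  (n ∨ ¬w) ∧ (o ∨ ¬w)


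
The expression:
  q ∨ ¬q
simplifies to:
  True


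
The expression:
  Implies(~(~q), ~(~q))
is always true.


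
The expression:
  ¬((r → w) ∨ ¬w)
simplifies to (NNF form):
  False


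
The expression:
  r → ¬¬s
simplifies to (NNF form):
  s ∨ ¬r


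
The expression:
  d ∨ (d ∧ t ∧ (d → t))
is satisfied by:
  {d: True}


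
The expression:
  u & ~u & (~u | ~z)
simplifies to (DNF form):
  False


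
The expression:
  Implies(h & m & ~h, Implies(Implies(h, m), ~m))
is always true.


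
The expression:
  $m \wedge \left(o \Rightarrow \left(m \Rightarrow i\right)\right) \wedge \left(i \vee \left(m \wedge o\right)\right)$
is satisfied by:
  {m: True, i: True}


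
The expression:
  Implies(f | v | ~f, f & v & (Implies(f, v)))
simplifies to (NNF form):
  f & v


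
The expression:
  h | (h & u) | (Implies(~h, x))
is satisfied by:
  {x: True, h: True}
  {x: True, h: False}
  {h: True, x: False}


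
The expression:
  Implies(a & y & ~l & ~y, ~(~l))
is always true.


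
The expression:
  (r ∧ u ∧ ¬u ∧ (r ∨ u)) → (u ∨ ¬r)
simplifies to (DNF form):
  True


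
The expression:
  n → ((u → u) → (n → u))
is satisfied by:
  {u: True, n: False}
  {n: False, u: False}
  {n: True, u: True}


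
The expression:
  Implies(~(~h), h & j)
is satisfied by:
  {j: True, h: False}
  {h: False, j: False}
  {h: True, j: True}


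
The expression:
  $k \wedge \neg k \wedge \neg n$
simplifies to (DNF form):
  $\text{False}$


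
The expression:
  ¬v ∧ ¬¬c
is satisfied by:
  {c: True, v: False}


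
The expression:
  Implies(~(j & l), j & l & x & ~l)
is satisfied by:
  {j: True, l: True}


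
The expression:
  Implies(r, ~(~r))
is always true.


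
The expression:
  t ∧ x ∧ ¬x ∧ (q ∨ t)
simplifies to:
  False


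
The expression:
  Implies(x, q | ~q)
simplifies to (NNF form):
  True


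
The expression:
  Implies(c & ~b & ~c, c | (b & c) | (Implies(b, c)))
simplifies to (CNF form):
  True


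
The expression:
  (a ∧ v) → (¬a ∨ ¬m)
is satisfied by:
  {m: False, a: False, v: False}
  {v: True, m: False, a: False}
  {a: True, m: False, v: False}
  {v: True, a: True, m: False}
  {m: True, v: False, a: False}
  {v: True, m: True, a: False}
  {a: True, m: True, v: False}


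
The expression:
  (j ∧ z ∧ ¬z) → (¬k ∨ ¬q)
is always true.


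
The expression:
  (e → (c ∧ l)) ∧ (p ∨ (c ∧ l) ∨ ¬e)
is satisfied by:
  {c: True, l: True, e: False}
  {c: True, l: False, e: False}
  {l: True, c: False, e: False}
  {c: False, l: False, e: False}
  {c: True, e: True, l: True}


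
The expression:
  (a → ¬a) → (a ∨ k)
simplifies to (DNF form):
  a ∨ k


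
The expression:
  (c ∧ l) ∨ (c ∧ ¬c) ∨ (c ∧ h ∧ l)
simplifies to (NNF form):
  c ∧ l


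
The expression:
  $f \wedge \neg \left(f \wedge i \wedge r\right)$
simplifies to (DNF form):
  $\left(f \wedge \neg i\right) \vee \left(f \wedge \neg r\right)$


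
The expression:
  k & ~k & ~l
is never true.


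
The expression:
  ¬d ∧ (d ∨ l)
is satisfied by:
  {l: True, d: False}


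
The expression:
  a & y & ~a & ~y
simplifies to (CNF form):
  False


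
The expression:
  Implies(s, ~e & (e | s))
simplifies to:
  ~e | ~s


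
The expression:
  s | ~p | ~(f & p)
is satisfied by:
  {s: True, p: False, f: False}
  {p: False, f: False, s: False}
  {f: True, s: True, p: False}
  {f: True, p: False, s: False}
  {s: True, p: True, f: False}
  {p: True, s: False, f: False}
  {f: True, p: True, s: True}


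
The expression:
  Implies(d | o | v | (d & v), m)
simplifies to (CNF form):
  (m | ~d) & (m | ~o) & (m | ~v)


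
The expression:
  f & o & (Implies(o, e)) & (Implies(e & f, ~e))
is never true.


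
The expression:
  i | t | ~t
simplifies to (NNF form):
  True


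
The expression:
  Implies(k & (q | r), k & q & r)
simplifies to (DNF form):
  ~k | (q & r) | (~q & ~r)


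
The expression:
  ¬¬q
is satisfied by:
  {q: True}


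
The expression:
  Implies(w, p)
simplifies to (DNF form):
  p | ~w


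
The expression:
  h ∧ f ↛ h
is never true.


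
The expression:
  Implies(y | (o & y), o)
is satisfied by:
  {o: True, y: False}
  {y: False, o: False}
  {y: True, o: True}


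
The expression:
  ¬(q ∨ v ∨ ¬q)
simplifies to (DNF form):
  False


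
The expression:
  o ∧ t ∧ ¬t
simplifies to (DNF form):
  False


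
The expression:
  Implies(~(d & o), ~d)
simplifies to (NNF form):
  o | ~d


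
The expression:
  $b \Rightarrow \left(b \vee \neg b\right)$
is always true.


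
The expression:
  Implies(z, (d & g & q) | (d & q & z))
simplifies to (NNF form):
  ~z | (d & q)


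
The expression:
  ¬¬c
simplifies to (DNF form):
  c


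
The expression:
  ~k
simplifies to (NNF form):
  ~k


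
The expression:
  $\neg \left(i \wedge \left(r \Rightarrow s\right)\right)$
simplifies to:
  $\left(r \wedge \neg s\right) \vee \neg i$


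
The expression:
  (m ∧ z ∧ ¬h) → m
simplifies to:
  True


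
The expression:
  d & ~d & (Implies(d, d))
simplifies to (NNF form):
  False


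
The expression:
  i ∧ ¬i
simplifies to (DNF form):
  False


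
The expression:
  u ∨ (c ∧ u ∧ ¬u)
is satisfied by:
  {u: True}


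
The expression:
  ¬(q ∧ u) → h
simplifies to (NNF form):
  h ∨ (q ∧ u)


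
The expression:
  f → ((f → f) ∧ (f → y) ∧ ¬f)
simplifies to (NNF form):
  ¬f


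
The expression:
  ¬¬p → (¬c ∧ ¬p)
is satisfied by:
  {p: False}


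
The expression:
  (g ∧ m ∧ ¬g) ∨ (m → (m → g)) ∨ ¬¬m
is always true.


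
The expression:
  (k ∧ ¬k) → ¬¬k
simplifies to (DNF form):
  True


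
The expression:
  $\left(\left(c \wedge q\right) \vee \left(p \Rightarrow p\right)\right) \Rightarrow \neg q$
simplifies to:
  $\neg q$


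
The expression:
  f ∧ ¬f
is never true.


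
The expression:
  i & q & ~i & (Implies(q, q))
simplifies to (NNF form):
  False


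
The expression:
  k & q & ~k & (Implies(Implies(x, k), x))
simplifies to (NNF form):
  False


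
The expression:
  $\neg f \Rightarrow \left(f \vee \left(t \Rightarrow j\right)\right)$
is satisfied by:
  {f: True, j: True, t: False}
  {f: True, j: False, t: False}
  {j: True, f: False, t: False}
  {f: False, j: False, t: False}
  {t: True, f: True, j: True}
  {t: True, f: True, j: False}
  {t: True, j: True, f: False}


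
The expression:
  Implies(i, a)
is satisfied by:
  {a: True, i: False}
  {i: False, a: False}
  {i: True, a: True}


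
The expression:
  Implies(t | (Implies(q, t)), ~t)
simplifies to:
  ~t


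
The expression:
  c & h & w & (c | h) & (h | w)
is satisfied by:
  {h: True, c: True, w: True}


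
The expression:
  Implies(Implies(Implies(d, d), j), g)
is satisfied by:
  {g: True, j: False}
  {j: False, g: False}
  {j: True, g: True}


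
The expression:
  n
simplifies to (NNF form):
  n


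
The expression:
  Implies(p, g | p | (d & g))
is always true.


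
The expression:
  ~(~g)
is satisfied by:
  {g: True}


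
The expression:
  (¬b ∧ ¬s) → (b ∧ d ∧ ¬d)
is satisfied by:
  {b: True, s: True}
  {b: True, s: False}
  {s: True, b: False}


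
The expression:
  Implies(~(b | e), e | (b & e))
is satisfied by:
  {b: True, e: True}
  {b: True, e: False}
  {e: True, b: False}


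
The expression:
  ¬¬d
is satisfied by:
  {d: True}


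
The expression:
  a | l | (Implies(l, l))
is always true.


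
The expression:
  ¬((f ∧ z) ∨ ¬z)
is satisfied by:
  {z: True, f: False}
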